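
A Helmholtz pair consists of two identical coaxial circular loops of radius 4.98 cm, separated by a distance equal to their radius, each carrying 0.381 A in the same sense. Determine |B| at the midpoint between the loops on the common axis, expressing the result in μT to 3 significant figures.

Each loop contributes B = μ₀IR²/[2(R²+z²)^(3/2)] on the axis, with z measured from that loop.
Loop 1 (z = 0.0249 m): B₁ = 3.44×10⁻⁶ T. Loop 2 (z = 0.0249 m): B₂ = 3.44×10⁻⁶ T.
The fields add: B = B₁ + B₂ = 6.88×10⁻⁶ T.

B ≈ 6.88 μT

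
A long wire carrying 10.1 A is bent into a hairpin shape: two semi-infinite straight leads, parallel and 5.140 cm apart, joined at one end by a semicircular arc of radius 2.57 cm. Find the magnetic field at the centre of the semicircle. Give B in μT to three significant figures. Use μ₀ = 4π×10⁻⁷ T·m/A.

The semicircular arc contributes B_arc = μ₀I·π/(4πR) = μ₀I/(4R) = 1.23×10⁻⁴ T.
Each semi-infinite lead is at perpendicular distance R = 0.0257 m from the centre, with the perpendicular foot at its near end, so it contributes μ₀I/(4πR); both point the same way, together 7.86×10⁻⁵ T.
Arc and leads all point the same direction: B = 1.23×10⁻⁴ + 7.86×10⁻⁵ = 2.02×10⁻⁴ T.

B ≈ 202 μT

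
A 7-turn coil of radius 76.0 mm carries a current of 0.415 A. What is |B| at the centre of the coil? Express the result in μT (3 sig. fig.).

B ≈ 24.0 μT

For an N-turn flat coil, B = Nμ₀I/(2R) with R = 0.076 m.
B = 7 × 3.43×10⁻⁶ T = 2.40×10⁻⁵ T.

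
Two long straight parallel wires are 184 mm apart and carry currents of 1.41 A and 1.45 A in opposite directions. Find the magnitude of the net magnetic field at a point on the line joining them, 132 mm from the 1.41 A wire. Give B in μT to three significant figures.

Each long wire gives B = μ₀I/(2πd). Distances are d₁ = 0.132 m and d₂ = 0.052 m.
B₁ = 2.14×10⁻⁶ T, B₂ = 5.58×10⁻⁶ T.
Between antiparallel currents both contributions point the same way, so they add. B = B₁ + B₂ = 2.14×10⁻⁶ + 5.58×10⁻⁶ = 7.71×10⁻⁶ T.

B ≈ 7.71 μT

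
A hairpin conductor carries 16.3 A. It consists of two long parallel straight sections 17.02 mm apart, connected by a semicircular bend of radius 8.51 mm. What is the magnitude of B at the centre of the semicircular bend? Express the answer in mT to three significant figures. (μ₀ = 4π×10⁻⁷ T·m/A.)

B ≈ 0.985 mT

The semicircular arc contributes B_arc = μ₀I·π/(4πR) = μ₀I/(4R) = 6.02×10⁻⁴ T.
Each semi-infinite lead is at perpendicular distance R = 0.00851 m from the centre, with the perpendicular foot at its near end, so it contributes μ₀I/(4πR); both point the same way, together 3.83×10⁻⁴ T.
Arc and leads all point the same direction: B = 6.02×10⁻⁴ + 3.83×10⁻⁴ = 9.85×10⁻⁴ T.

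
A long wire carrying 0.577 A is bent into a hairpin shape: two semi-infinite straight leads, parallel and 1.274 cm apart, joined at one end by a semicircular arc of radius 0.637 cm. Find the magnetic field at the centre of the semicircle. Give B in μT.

The semicircular arc contributes B_arc = μ₀I·π/(4πR) = μ₀I/(4R) = 2.85×10⁻⁵ T.
Each semi-infinite lead is at perpendicular distance R = 0.00637 m from the centre, with the perpendicular foot at its near end, so it contributes μ₀I/(4πR); both point the same way, together 1.81×10⁻⁵ T.
Arc and leads all point the same direction: B = 2.85×10⁻⁵ + 1.81×10⁻⁵ = 4.66×10⁻⁵ T.

B ≈ 46.6 μT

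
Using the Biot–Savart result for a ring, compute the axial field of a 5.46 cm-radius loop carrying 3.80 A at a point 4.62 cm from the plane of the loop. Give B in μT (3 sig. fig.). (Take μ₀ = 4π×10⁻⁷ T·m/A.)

B ≈ 19.5 μT

On the axis of a circular loop, B = μ₀IR² / [2(R²+z²)^(3/2)].
R² + z² = (0.0546)² + (0.0462)² = 0.005116 m², and (R²+z²)^(3/2) = 3.66×10⁻⁴ m³.
B = (4π×10⁻⁷ × 3.80 × 0.002981) / (2 × 3.66×10⁻⁴) = 1.95×10⁻⁵ T.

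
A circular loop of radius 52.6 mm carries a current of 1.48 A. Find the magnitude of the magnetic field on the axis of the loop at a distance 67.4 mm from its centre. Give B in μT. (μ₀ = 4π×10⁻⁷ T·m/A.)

On the axis of a circular loop, B = μ₀IR² / [2(R²+z²)^(3/2)].
R² + z² = (0.0526)² + (0.0674)² = 0.00731 m², and (R²+z²)^(3/2) = 6.25×10⁻⁴ m³.
B = (4π×10⁻⁷ × 1.48 × 0.002767) / (2 × 6.25×10⁻⁴) = 4.12×10⁻⁶ T.

B ≈ 4.12 μT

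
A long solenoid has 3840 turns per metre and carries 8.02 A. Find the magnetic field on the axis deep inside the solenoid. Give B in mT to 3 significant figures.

Inside a long solenoid, B = μ₀nI with n = 3840 turns/m.
B = 4π×10⁻⁷ × 3840 × 8.02 = 3.87×10⁻² T.

B ≈ 38.7 mT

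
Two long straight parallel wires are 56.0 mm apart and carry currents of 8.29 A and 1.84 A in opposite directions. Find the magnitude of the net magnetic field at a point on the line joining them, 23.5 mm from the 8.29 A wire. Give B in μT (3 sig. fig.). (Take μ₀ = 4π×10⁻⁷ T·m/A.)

B ≈ 81.9 μT

Each long wire gives B = μ₀I/(2πd). Distances are d₁ = 0.0235 m and d₂ = 0.0325 m.
B₁ = 7.06×10⁻⁵ T, B₂ = 1.13×10⁻⁵ T.
Between antiparallel currents both contributions point the same way, so they add. B = B₁ + B₂ = 7.06×10⁻⁵ + 1.13×10⁻⁵ = 8.19×10⁻⁵ T.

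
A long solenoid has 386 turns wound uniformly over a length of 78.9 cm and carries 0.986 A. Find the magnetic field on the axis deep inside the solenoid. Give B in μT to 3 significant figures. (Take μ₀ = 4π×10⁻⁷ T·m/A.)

Inside a long solenoid, B = μ₀nI with n = 489.2 turns/m.
B = 4π×10⁻⁷ × 489.2 × 0.986 = 6.06×10⁻⁴ T.

B ≈ 606 μT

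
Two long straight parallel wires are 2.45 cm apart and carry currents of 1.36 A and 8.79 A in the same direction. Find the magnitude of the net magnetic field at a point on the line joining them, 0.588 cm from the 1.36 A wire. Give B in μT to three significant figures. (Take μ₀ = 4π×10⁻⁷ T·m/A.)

Each long wire gives B = μ₀I/(2πd). Distances are d₁ = 0.00588 m and d₂ = 0.01862 m.
B₁ = 4.63×10⁻⁵ T, B₂ = 9.44×10⁻⁵ T.
Between parallel currents the two contributions point in opposite directions, so they subtract. B = |B₁ − B₂| = |4.63×10⁻⁵ − 9.44×10⁻⁵| = 4.82×10⁻⁵ T.

B ≈ 48.2 μT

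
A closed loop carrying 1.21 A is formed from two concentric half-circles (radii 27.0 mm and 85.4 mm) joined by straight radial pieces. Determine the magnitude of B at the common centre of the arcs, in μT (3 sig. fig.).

The radial connectors point toward the centre, so dl × r̂ = 0 and they contribute nothing.
Each semicircle gives μ₀I/(4R): inner arc 1.41×10⁻⁵ T, outer arc 4.45×10⁻⁶ T.
The two arcs carry current in opposite angular senses, so their fields oppose: B = |1.41×10⁻⁵ − 4.45×10⁻⁶| = 9.63×10⁻⁶ T.

B ≈ 9.63 μT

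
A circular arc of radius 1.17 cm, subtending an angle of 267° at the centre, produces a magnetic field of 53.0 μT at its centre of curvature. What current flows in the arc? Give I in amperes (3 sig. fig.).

I ≈ 1.33 A

For a circular arc, B = μ₀Iφ/(4πR) with φ in radians; here φ = 4.66 rad.
So I = 4πRB/(μ₀φ) = 4π × 0.0117 × 5.30×10⁻⁵ / (4π×10⁻⁷ × 4.66) = 1.33 A.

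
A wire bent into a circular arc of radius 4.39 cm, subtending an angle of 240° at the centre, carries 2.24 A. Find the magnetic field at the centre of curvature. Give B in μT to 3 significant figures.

The Biot–Savart field of a circular arc at its centre is B = μ₀Iφ/(4πR), with φ = 4.189 rad.
B = (4π×10⁻⁷ × 2.24 × 4.189) / (4π × 0.0439) = 2.14×10⁻⁵ T.

B ≈ 21.4 μT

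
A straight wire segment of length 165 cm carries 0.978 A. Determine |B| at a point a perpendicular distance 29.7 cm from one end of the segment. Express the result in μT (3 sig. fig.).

For a finite straight segment, B = (μ₀I/4πd)(sinθ₁ + sinθ₂), where θ₁, θ₂ are the angles from the perpendicular to each end.
The perpendicular foot is at one end, so the two end-offsets along the wire are 0 and L = 1.65 m.
sinθ₁ = 0/√(0²+0.297²) = 0.0000; sinθ₂ = 1.65/√(1.65²+0.297²) = 0.9842.
B = (4π×10⁻⁷ × 0.978) / (4π × 0.297) × (0.0000 + 0.9842) = 3.24×10⁻⁷ T.

B ≈ 0.324 μT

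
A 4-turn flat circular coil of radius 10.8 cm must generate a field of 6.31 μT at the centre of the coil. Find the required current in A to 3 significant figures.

For an N-turn coil, B = Nμ₀I/(2R) with R = 0.108 m, so I = 2RB/(Nμ₀) = 2 × 0.108 × 6.31×10⁻⁶ / (4 × 4π×10⁻⁷) = 0.271 A.

I ≈ 0.271 A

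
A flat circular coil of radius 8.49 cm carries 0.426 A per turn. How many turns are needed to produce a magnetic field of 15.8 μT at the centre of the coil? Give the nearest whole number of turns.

N = 5

For an N-turn coil, B = Nμ₀I/(2R). A single turn gives B₁ = 3.15×10⁻⁶ T with R = 0.0849 m.
N = B/B₁ = 1.58×10⁻⁵ / 3.15×10⁻⁶ = 5.01.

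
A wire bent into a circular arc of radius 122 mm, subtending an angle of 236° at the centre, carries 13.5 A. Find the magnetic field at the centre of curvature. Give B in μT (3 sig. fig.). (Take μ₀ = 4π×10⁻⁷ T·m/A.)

B ≈ 45.6 μT

The Biot–Savart field of a circular arc at its centre is B = μ₀Iφ/(4πR), with φ = 4.119 rad.
B = (4π×10⁻⁷ × 13.5 × 4.119) / (4π × 0.122) = 4.56×10⁻⁵ T.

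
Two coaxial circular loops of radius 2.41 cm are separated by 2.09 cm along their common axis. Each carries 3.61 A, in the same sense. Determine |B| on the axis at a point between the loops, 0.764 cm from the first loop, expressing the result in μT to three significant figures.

Each loop contributes B = μ₀IR²/[2(R²+z²)^(3/2)] on the axis, with z measured from that loop.
Loop 1 (z = 0.00764 m): B₁ = 8.15×10⁻⁵ T. Loop 2 (z = 0.01326 m): B₂ = 6.33×10⁻⁵ T.
The fields add: B = B₁ + B₂ = 1.45×10⁻⁴ T.

B ≈ 145 μT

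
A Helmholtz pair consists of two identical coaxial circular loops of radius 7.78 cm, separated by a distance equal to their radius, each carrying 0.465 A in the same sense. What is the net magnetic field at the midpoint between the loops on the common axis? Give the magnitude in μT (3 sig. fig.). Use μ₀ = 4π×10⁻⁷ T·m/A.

B ≈ 5.37 μT

Each loop contributes B = μ₀IR²/[2(R²+z²)^(3/2)] on the axis, with z measured from that loop.
Loop 1 (z = 0.0389 m): B₁ = 2.69×10⁻⁶ T. Loop 2 (z = 0.0389 m): B₂ = 2.69×10⁻⁶ T.
The fields add: B = B₁ + B₂ = 5.37×10⁻⁶ T.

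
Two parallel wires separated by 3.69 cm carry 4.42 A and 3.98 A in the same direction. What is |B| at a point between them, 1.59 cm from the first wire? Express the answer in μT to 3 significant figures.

B ≈ 17.7 μT

Each long wire gives B = μ₀I/(2πd). Distances are d₁ = 0.0159 m and d₂ = 0.021 m.
B₁ = 5.56×10⁻⁵ T, B₂ = 3.79×10⁻⁵ T.
Between parallel currents the two contributions point in opposite directions, so they subtract. B = |B₁ − B₂| = |5.56×10⁻⁵ − 3.79×10⁻⁵| = 1.77×10⁻⁵ T.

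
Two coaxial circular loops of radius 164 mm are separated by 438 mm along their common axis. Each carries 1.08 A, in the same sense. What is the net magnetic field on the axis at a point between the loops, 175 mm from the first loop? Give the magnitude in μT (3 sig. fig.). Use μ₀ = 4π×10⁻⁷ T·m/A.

Each loop contributes B = μ₀IR²/[2(R²+z²)^(3/2)] on the axis, with z measured from that loop.
Loop 1 (z = 0.175 m): B₁ = 1.32×10⁻⁶ T. Loop 2 (z = 0.263 m): B₂ = 6.13×10⁻⁷ T.
The fields add: B = B₁ + B₂ = 1.94×10⁻⁶ T.

B ≈ 1.94 μT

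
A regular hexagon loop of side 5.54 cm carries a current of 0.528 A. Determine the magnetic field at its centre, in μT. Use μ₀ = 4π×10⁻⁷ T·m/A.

Each side is a finite straight segment at perpendicular distance d = a/(2 tan(π/6)) = 0.04798 m from the centre, with end-angles ±π/6.
One side contributes B₁ = (μ₀I/4πd)·2 sin(π/6) = 1.10×10⁻⁶ T.
All 6 sides add in the same direction: B = 6 × 1.10×10⁻⁶ = 6.60×10⁻⁶ T.

B ≈ 6.60 μT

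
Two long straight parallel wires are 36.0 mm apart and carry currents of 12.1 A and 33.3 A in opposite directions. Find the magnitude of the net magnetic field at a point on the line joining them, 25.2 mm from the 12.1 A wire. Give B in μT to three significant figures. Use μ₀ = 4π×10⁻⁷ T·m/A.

Each long wire gives B = μ₀I/(2πd). Distances are d₁ = 0.0252 m and d₂ = 0.0108 m.
B₁ = 9.60×10⁻⁵ T, B₂ = 6.17×10⁻⁴ T.
Between antiparallel currents both contributions point the same way, so they add. B = B₁ + B₂ = 9.60×10⁻⁵ + 6.17×10⁻⁴ = 7.13×10⁻⁴ T.

B ≈ 713 μT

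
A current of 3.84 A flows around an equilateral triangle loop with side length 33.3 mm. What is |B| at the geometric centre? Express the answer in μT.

B ≈ 208 μT

Each side is a finite straight segment at perpendicular distance d = a/(2 tan(π/3)) = 0.009613 m from the centre, with end-angles ±π/3.
One side contributes B₁ = (μ₀I/4πd)·2 sin(π/3) = 6.92×10⁻⁵ T.
All 3 sides add in the same direction: B = 3 × 6.92×10⁻⁵ = 2.08×10⁻⁴ T.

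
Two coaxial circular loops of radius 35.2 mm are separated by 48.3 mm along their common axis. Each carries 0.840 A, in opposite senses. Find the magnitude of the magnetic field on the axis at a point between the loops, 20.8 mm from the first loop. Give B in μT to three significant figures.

Each loop contributes B = μ₀IR²/[2(R²+z²)^(3/2)] on the axis, with z measured from that loop.
Loop 1 (z = 0.0208 m): B₁ = 9.57×10⁻⁶ T. Loop 2 (z = 0.0275 m): B₂ = 7.34×10⁻⁶ T.
The fields oppose: B = |B₁ − B₂| = 2.23×10⁻⁶ T.

B ≈ 2.23 μT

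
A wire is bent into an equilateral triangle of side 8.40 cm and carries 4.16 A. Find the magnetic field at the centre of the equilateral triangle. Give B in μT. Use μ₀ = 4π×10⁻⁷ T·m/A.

B ≈ 89.1 μT

Each side is a finite straight segment at perpendicular distance d = a/(2 tan(π/3)) = 0.02425 m from the centre, with end-angles ±π/3.
One side contributes B₁ = (μ₀I/4πd)·2 sin(π/3) = 2.97×10⁻⁵ T.
All 3 sides add in the same direction: B = 3 × 2.97×10⁻⁵ = 8.91×10⁻⁵ T.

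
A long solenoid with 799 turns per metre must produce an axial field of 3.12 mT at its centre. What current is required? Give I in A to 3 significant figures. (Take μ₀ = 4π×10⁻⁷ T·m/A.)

Inside a long solenoid B = μ₀nI with n = 799 m⁻¹, so I = B/(μ₀n).
I = 3.12×10⁻³ / (4π×10⁻⁷ × 799) = 3.11 A.

I ≈ 3.11 A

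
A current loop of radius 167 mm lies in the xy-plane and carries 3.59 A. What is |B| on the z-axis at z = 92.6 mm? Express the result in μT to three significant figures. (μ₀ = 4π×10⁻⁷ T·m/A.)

On the axis of a circular loop, B = μ₀IR² / [2(R²+z²)^(3/2)].
R² + z² = (0.167)² + (0.0926)² = 0.03646 m², and (R²+z²)^(3/2) = 6.96×10⁻³ m³.
B = (4π×10⁻⁷ × 3.59 × 0.02789) / (2 × 6.96×10⁻³) = 9.03×10⁻⁶ T.

B ≈ 9.03 μT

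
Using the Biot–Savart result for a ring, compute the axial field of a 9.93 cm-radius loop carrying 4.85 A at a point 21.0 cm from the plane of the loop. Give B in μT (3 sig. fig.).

On the axis of a circular loop, B = μ₀IR² / [2(R²+z²)^(3/2)].
R² + z² = (0.0993)² + (0.21)² = 0.05396 m², and (R²+z²)^(3/2) = 1.25×10⁻² m³.
B = (4π×10⁻⁷ × 4.85 × 0.00986) / (2 × 1.25×10⁻²) = 2.40×10⁻⁶ T.

B ≈ 2.40 μT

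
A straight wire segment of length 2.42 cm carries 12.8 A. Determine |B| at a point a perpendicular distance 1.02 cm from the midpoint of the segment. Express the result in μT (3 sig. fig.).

For a finite straight segment, B = (μ₀I/4πd)(sinθ₁ + sinθ₂), where θ₁, θ₂ are the angles from the perpendicular to each end.
The perpendicular from the point meets the wire at its midpoint, so each end is L/2 = 0.0121 m away along the wire.
sinθ₁ = 0.0121/√(0.0121²+0.0102²) = 0.7646; sinθ₂ = 0.0121/√(0.0121²+0.0102²) = 0.7646.
B = (4π×10⁻⁷ × 12.8) / (4π × 0.0102) × (0.7646 + 0.7646) = 1.92×10⁻⁴ T.

B ≈ 192 μT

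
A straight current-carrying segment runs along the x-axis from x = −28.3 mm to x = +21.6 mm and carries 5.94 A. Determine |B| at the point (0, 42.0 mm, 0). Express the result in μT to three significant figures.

For a finite straight segment, B = (μ₀I/4πd)(sinθ₁ + sinθ₂), where θ₁, θ₂ are the angles from the perpendicular to each end.
The perpendicular distance is d = 0.042 m; the end-offsets along the wire are a = 0.0283 m and b = 0.0216 m.
sinθ₁ = 0.0283/√(0.0283²+0.042²) = 0.5588; sinθ₂ = 0.0216/√(0.0216²+0.042²) = 0.4573.
B = (4π×10⁻⁷ × 5.94) / (4π × 0.042) × (0.5588 + 0.4573) = 1.44×10⁻⁵ T.

B ≈ 14.4 μT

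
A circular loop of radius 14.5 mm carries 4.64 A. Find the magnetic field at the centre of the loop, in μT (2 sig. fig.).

At the centre of a circular loop the Biot–Savart law gives B = μ₀I/(2R).
B = (4π×10⁻⁷ × 4.64) / (2 × 0.0145) = 2.01×10⁻⁴ T.

B ≈ 200 μT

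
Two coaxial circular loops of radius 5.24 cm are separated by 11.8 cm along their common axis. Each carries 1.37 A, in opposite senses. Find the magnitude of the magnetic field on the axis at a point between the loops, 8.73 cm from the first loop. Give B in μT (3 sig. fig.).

Each loop contributes B = μ₀IR²/[2(R²+z²)^(3/2)] on the axis, with z measured from that loop.
Loop 1 (z = 0.0873 m): B₁ = 2.24×10⁻⁶ T. Loop 2 (z = 0.0307 m): B₂ = 1.06×10⁻⁵ T.
The fields oppose: B = |B₁ − B₂| = 8.31×10⁻⁶ T.

B ≈ 8.31 μT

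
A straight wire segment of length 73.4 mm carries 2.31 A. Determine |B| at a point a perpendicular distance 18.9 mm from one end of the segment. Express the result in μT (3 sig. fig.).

B ≈ 11.8 μT

For a finite straight segment, B = (μ₀I/4πd)(sinθ₁ + sinθ₂), where θ₁, θ₂ are the angles from the perpendicular to each end.
The perpendicular foot is at one end, so the two end-offsets along the wire are 0 and L = 0.0734 m.
sinθ₁ = 0/√(0²+0.0189²) = 0.0000; sinθ₂ = 0.0734/√(0.0734²+0.0189²) = 0.9684.
B = (4π×10⁻⁷ × 2.31) / (4π × 0.0189) × (0.0000 + 0.9684) = 1.18×10⁻⁵ T.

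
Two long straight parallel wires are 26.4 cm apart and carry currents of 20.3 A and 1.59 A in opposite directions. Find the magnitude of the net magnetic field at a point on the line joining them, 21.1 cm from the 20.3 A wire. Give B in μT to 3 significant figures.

Each long wire gives B = μ₀I/(2πd). Distances are d₁ = 0.211 m and d₂ = 0.053 m.
B₁ = 1.92×10⁻⁵ T, B₂ = 6.00×10⁻⁶ T.
Between antiparallel currents both contributions point the same way, so they add. B = B₁ + B₂ = 1.92×10⁻⁵ + 6.00×10⁻⁶ = 2.52×10⁻⁵ T.

B ≈ 25.2 μT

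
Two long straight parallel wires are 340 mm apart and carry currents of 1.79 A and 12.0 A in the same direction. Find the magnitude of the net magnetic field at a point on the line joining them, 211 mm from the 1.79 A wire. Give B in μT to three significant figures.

Each long wire gives B = μ₀I/(2πd). Distances are d₁ = 0.211 m and d₂ = 0.129 m.
B₁ = 1.70×10⁻⁶ T, B₂ = 1.86×10⁻⁵ T.
Between parallel currents the two contributions point in opposite directions, so they subtract. B = |B₁ − B₂| = |1.70×10⁻⁶ − 1.86×10⁻⁵| = 1.69×10⁻⁵ T.

B ≈ 16.9 μT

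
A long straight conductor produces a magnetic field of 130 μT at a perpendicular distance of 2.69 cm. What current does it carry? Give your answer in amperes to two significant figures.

I ≈ 17 A

For a long straight wire B = μ₀I/(2πd), so I = 2πdB/μ₀.
I = 2π × 0.0269 × 1.30×10⁻⁴ / (4π×10⁻⁷) = 17.5 A.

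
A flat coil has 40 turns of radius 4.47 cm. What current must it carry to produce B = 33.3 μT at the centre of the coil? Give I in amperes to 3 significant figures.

I ≈ 0.0592 A

For an N-turn coil, B = Nμ₀I/(2R) with R = 0.0447 m, so I = 2RB/(Nμ₀) = 2 × 0.0447 × 3.33×10⁻⁵ / (40 × 4π×10⁻⁷) = 5.92×10⁻² A.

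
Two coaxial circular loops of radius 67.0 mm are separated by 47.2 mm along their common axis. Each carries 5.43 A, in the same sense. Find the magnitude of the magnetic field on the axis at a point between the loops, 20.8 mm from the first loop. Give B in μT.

B ≈ 85.4 μT

Each loop contributes B = μ₀IR²/[2(R²+z²)^(3/2)] on the axis, with z measured from that loop.
Loop 1 (z = 0.0208 m): B₁ = 4.44×10⁻⁵ T. Loop 2 (z = 0.0264 m): B₂ = 4.10×10⁻⁵ T.
The fields add: B = B₁ + B₂ = 8.54×10⁻⁵ T.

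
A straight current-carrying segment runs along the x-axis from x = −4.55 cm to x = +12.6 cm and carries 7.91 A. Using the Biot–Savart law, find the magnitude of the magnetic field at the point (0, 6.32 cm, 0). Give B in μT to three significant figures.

B ≈ 18.5 μT

For a finite straight segment, B = (μ₀I/4πd)(sinθ₁ + sinθ₂), where θ₁, θ₂ are the angles from the perpendicular to each end.
The perpendicular distance is d = 0.0632 m; the end-offsets along the wire are a = 0.0455 m and b = 0.126 m.
sinθ₁ = 0.0455/√(0.0455²+0.0632²) = 0.5843; sinθ₂ = 0.126/√(0.126²+0.0632²) = 0.8939.
B = (4π×10⁻⁷ × 7.91) / (4π × 0.0632) × (0.5843 + 0.8939) = 1.85×10⁻⁵ T.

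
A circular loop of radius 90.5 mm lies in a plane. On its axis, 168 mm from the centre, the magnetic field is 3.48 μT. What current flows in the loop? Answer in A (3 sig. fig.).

On the axis of a loop, B = μ₀IR²/[2(R²+z²)^(3/2)], so I = 2B(R²+z²)^(3/2)/(μ₀R²).
R² + z² = 0.00819 + 0.02822 = 0.03641 m²; raised to 3/2 gives 6.95×10⁻³ m³.
I = 2 × 3.48×10⁻⁶ × 6.95×10⁻³ / (1.26×10⁻⁶ × 0.00819) = 4.70 A.

I ≈ 4.70 A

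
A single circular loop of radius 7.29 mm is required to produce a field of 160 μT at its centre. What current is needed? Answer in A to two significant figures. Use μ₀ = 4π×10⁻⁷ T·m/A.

I ≈ 1.9 A

At the centre of a circular loop B = μ₀I/(2R), so I = 2RB/μ₀.
With R = 0.00729 m, I = 2 × 0.00729 × 1.60×10⁻⁴ / (4π×10⁻⁷) = 1.86 A.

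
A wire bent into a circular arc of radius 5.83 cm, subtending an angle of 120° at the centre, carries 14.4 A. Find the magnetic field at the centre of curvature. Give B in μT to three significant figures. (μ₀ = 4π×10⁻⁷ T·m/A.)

The Biot–Savart field of a circular arc at its centre is B = μ₀Iφ/(4πR), with φ = 2.094 rad.
B = (4π×10⁻⁷ × 14.4 × 2.094) / (4π × 0.0583) = 5.17×10⁻⁵ T.

B ≈ 51.7 μT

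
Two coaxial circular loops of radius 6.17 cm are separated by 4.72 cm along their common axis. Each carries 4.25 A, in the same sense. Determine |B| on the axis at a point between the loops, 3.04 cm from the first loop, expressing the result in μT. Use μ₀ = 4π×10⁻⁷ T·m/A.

B ≈ 70.1 μT

Each loop contributes B = μ₀IR²/[2(R²+z²)^(3/2)] on the axis, with z measured from that loop.
Loop 1 (z = 0.0304 m): B₁ = 3.12×10⁻⁵ T. Loop 2 (z = 0.0168 m): B₂ = 3.89×10⁻⁵ T.
The fields add: B = B₁ + B₂ = 7.01×10⁻⁵ T.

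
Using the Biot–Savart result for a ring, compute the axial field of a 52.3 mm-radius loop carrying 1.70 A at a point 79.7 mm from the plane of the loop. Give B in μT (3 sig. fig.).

On the axis of a circular loop, B = μ₀IR² / [2(R²+z²)^(3/2)].
R² + z² = (0.0523)² + (0.0797)² = 0.009087 m², and (R²+z²)^(3/2) = 8.66×10⁻⁴ m³.
B = (4π×10⁻⁷ × 1.70 × 0.002735) / (2 × 8.66×10⁻⁴) = 3.37×10⁻⁶ T.

B ≈ 3.37 μT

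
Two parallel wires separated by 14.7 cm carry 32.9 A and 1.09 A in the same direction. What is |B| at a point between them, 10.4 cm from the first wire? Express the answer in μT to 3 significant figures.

Each long wire gives B = μ₀I/(2πd). Distances are d₁ = 0.104 m and d₂ = 0.043 m.
B₁ = 6.33×10⁻⁵ T, B₂ = 5.07×10⁻⁶ T.
Between parallel currents the two contributions point in opposite directions, so they subtract. B = |B₁ − B₂| = |6.33×10⁻⁵ − 5.07×10⁻⁶| = 5.82×10⁻⁵ T.

B ≈ 58.2 μT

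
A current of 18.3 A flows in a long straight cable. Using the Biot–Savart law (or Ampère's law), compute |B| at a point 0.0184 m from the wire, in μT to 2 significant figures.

For an infinitely long straight wire, B = μ₀I/(2πd).
B = (4π×10⁻⁷ × 18.3) / (2π × 0.0184) = 1.99×10⁻⁴ T.

B ≈ 200 μT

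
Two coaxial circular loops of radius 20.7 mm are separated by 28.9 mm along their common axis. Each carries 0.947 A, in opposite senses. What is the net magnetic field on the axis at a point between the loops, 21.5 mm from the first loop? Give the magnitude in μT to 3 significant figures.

Each loop contributes B = μ₀IR²/[2(R²+z²)^(3/2)] on the axis, with z measured from that loop.
Loop 1 (z = 0.0215 m): B₁ = 9.59×10⁻⁶ T. Loop 2 (z = 0.0074 m): B₂ = 2.40×10⁻⁵ T.
The fields oppose: B = |B₁ − B₂| = 1.44×10⁻⁵ T.

B ≈ 14.4 μT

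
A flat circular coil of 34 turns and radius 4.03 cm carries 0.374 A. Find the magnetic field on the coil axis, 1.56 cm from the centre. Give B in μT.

For an N-turn flat coil, B = Nμ₀IR²/[2(R²+z²)^(3/2)] with R = 0.0403 m, z = 0.0156 m.
B = 34 × 4.73×10⁻⁶ T = 1.61×10⁻⁴ T.

B ≈ 161 μT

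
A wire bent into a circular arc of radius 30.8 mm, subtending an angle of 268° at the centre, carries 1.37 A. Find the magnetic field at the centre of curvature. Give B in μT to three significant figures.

B ≈ 20.8 μT

The Biot–Savart field of a circular arc at its centre is B = μ₀Iφ/(4πR), with φ = 4.677 rad.
B = (4π×10⁻⁷ × 1.37 × 4.677) / (4π × 0.0308) = 2.08×10⁻⁵ T.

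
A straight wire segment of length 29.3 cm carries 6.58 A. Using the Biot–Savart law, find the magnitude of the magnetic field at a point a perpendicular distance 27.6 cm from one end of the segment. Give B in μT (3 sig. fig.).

For a finite straight segment, B = (μ₀I/4πd)(sinθ₁ + sinθ₂), where θ₁, θ₂ are the angles from the perpendicular to each end.
The perpendicular foot is at one end, so the two end-offsets along the wire are 0 and L = 0.293 m.
sinθ₁ = 0/√(0²+0.276²) = 0.0000; sinθ₂ = 0.293/√(0.293²+0.276²) = 0.7279.
B = (4π×10⁻⁷ × 6.58) / (4π × 0.276) × (0.0000 + 0.7279) = 1.74×10⁻⁶ T.

B ≈ 1.74 μT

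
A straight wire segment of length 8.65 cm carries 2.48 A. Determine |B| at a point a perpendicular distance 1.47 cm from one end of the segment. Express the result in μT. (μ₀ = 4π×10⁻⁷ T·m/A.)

B ≈ 16.6 μT

For a finite straight segment, B = (μ₀I/4πd)(sinθ₁ + sinθ₂), where θ₁, θ₂ are the angles from the perpendicular to each end.
The perpendicular foot is at one end, so the two end-offsets along the wire are 0 and L = 0.0865 m.
sinθ₁ = 0/√(0²+0.0147²) = 0.0000; sinθ₂ = 0.0865/√(0.0865²+0.0147²) = 0.9859.
B = (4π×10⁻⁷ × 2.48) / (4π × 0.0147) × (0.0000 + 0.9859) = 1.66×10⁻⁵ T.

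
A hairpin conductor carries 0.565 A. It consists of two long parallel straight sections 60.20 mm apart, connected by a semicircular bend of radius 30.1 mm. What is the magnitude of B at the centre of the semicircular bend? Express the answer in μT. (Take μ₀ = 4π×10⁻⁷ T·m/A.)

B ≈ 9.65 μT

The semicircular arc contributes B_arc = μ₀I·π/(4πR) = μ₀I/(4R) = 5.90×10⁻⁶ T.
Each semi-infinite lead is at perpendicular distance R = 0.0301 m from the centre, with the perpendicular foot at its near end, so it contributes μ₀I/(4πR); both point the same way, together 3.75×10⁻⁶ T.
Arc and leads all point the same direction: B = 5.90×10⁻⁶ + 3.75×10⁻⁶ = 9.65×10⁻⁶ T.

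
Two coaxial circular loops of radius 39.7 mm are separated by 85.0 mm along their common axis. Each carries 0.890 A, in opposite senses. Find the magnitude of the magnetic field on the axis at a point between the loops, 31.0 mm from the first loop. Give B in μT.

Each loop contributes B = μ₀IR²/[2(R²+z²)^(3/2)] on the axis, with z measured from that loop.
Loop 1 (z = 0.031 m): B₁ = 6.90×10⁻⁶ T. Loop 2 (z = 0.054 m): B₂ = 2.93×10⁻⁶ T.
The fields oppose: B = |B₁ − B₂| = 3.97×10⁻⁶ T.

B ≈ 3.97 μT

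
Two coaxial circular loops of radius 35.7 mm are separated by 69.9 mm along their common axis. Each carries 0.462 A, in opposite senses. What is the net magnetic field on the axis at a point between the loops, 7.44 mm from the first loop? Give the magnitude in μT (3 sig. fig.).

Each loop contributes B = μ₀IR²/[2(R²+z²)^(3/2)] on the axis, with z measured from that loop.
Loop 1 (z = 0.00744 m): B₁ = 7.63×10⁻⁶ T. Loop 2 (z = 0.06246 m): B₂ = 9.94×10⁻⁷ T.
The fields oppose: B = |B₁ − B₂| = 6.64×10⁻⁶ T.

B ≈ 6.64 μT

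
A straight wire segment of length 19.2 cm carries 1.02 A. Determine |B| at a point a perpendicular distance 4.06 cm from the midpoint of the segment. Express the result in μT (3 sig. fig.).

B ≈ 4.63 μT

For a finite straight segment, B = (μ₀I/4πd)(sinθ₁ + sinθ₂), where θ₁, θ₂ are the angles from the perpendicular to each end.
The perpendicular from the point meets the wire at its midpoint, so each end is L/2 = 0.096 m away along the wire.
sinθ₁ = 0.096/√(0.096²+0.0406²) = 0.9210; sinθ₂ = 0.096/√(0.096²+0.0406²) = 0.9210.
B = (4π×10⁻⁷ × 1.02) / (4π × 0.0406) × (0.9210 + 0.9210) = 4.63×10⁻⁶ T.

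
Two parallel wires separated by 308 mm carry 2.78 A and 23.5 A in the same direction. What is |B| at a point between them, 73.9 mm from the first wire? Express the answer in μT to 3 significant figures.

Each long wire gives B = μ₀I/(2πd). Distances are d₁ = 0.0739 m and d₂ = 0.2341 m.
B₁ = 7.52×10⁻⁶ T, B₂ = 2.01×10⁻⁵ T.
Between parallel currents the two contributions point in opposite directions, so they subtract. B = |B₁ − B₂| = |7.52×10⁻⁶ − 2.01×10⁻⁵| = 1.26×10⁻⁵ T.

B ≈ 12.6 μT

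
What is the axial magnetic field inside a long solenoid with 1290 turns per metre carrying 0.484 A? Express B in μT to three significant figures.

B ≈ 785 μT

Inside a long solenoid, B = μ₀nI with n = 1290 turns/m.
B = 4π×10⁻⁷ × 1290 × 0.484 = 7.85×10⁻⁴ T.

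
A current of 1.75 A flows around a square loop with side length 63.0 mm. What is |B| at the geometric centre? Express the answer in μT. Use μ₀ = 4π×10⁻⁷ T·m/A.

B ≈ 31.4 μT

Each side is a finite straight segment at perpendicular distance d = a/(2 tan(π/4)) = 0.0315 m from the centre, with end-angles ±π/4.
One side contributes B₁ = (μ₀I/4πd)·2 sin(π/4) = 7.86×10⁻⁶ T.
All 4 sides add in the same direction: B = 4 × 7.86×10⁻⁶ = 3.14×10⁻⁵ T.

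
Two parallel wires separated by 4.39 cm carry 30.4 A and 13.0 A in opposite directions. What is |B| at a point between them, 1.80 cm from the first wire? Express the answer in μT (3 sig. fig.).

B ≈ 438 μT

Each long wire gives B = μ₀I/(2πd). Distances are d₁ = 0.018 m and d₂ = 0.0259 m.
B₁ = 3.38×10⁻⁴ T, B₂ = 1.00×10⁻⁴ T.
Between antiparallel currents both contributions point the same way, so they add. B = B₁ + B₂ = 3.38×10⁻⁴ + 1.00×10⁻⁴ = 4.38×10⁻⁴ T.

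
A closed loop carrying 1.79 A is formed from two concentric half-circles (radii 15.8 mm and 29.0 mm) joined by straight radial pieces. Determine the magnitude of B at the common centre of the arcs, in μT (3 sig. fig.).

B ≈ 16.2 μT

The radial connectors point toward the centre, so dl × r̂ = 0 and they contribute nothing.
Each semicircle gives μ₀I/(4R): inner arc 3.56×10⁻⁵ T, outer arc 1.94×10⁻⁵ T.
The two arcs carry current in opposite angular senses, so their fields oppose: B = |3.56×10⁻⁵ − 1.94×10⁻⁵| = 1.62×10⁻⁵ T.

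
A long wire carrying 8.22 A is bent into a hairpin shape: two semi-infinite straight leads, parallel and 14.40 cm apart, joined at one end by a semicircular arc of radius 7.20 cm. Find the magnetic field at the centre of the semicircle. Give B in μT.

B ≈ 58.7 μT

The semicircular arc contributes B_arc = μ₀I·π/(4πR) = μ₀I/(4R) = 3.59×10⁻⁵ T.
Each semi-infinite lead is at perpendicular distance R = 0.072 m from the centre, with the perpendicular foot at its near end, so it contributes μ₀I/(4πR); both point the same way, together 2.28×10⁻⁵ T.
Arc and leads all point the same direction: B = 3.59×10⁻⁵ + 2.28×10⁻⁵ = 5.87×10⁻⁵ T.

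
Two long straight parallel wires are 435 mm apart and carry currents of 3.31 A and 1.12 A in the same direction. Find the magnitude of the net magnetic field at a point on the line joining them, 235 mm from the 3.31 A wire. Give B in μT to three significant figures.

Each long wire gives B = μ₀I/(2πd). Distances are d₁ = 0.235 m and d₂ = 0.2 m.
B₁ = 2.82×10⁻⁶ T, B₂ = 1.12×10⁻⁶ T.
Between parallel currents the two contributions point in opposite directions, so they subtract. B = |B₁ − B₂| = |2.82×10⁻⁶ − 1.12×10⁻⁶| = 1.70×10⁻⁶ T.

B ≈ 1.70 μT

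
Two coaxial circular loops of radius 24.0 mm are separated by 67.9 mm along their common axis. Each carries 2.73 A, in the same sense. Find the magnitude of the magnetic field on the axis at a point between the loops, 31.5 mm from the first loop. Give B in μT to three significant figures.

Each loop contributes B = μ₀IR²/[2(R²+z²)^(3/2)] on the axis, with z measured from that loop.
Loop 1 (z = 0.0315 m): B₁ = 1.59×10⁻⁵ T. Loop 2 (z = 0.0364 m): B₂ = 1.19×10⁻⁵ T.
The fields add: B = B₁ + B₂ = 2.78×10⁻⁵ T.

B ≈ 27.8 μT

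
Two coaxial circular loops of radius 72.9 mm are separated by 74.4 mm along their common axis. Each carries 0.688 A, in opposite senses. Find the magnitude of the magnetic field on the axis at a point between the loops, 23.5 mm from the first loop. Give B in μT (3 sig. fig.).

B ≈ 1.84 μT

Each loop contributes B = μ₀IR²/[2(R²+z²)^(3/2)] on the axis, with z measured from that loop.
Loop 1 (z = 0.0235 m): B₁ = 5.11×10⁻⁶ T. Loop 2 (z = 0.0509 m): B₂ = 3.27×10⁻⁶ T.
The fields oppose: B = |B₁ − B₂| = 1.84×10⁻⁶ T.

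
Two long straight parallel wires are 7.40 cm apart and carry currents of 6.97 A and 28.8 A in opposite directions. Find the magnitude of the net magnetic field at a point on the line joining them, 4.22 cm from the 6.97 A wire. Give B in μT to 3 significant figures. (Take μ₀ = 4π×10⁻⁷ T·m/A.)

B ≈ 214 μT

Each long wire gives B = μ₀I/(2πd). Distances are d₁ = 0.0422 m and d₂ = 0.0318 m.
B₁ = 3.30×10⁻⁵ T, B₂ = 1.81×10⁻⁴ T.
Between antiparallel currents both contributions point the same way, so they add. B = B₁ + B₂ = 3.30×10⁻⁵ + 1.81×10⁻⁴ = 2.14×10⁻⁴ T.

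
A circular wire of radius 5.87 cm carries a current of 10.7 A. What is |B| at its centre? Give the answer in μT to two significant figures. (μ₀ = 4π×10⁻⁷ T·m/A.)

At the centre of a circular loop the Biot–Savart law gives B = μ₀I/(2R).
B = (4π×10⁻⁷ × 10.7) / (2 × 0.0587) = 1.15×10⁻⁴ T.

B ≈ 110 μT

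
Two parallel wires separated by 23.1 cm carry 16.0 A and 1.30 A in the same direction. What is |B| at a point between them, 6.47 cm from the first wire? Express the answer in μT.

B ≈ 47.9 μT

Each long wire gives B = μ₀I/(2πd). Distances are d₁ = 0.0647 m and d₂ = 0.1663 m.
B₁ = 4.95×10⁻⁵ T, B₂ = 1.56×10⁻⁶ T.
Between parallel currents the two contributions point in opposite directions, so they subtract. B = |B₁ − B₂| = |4.95×10⁻⁵ − 1.56×10⁻⁶| = 4.79×10⁻⁵ T.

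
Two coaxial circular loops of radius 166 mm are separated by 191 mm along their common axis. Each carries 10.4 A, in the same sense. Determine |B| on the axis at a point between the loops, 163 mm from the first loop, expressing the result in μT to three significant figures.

Each loop contributes B = μ₀IR²/[2(R²+z²)^(3/2)] on the axis, with z measured from that loop.
Loop 1 (z = 0.163 m): B₁ = 1.43×10⁻⁵ T. Loop 2 (z = 0.028 m): B₂ = 3.77×10⁻⁵ T.
The fields add: B = B₁ + B₂ = 5.20×10⁻⁵ T.

B ≈ 52.0 μT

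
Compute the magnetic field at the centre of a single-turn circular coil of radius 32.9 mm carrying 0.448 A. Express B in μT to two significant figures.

At the centre of a circular loop the Biot–Savart law gives B = μ₀I/(2R).
B = (4π×10⁻⁷ × 0.448) / (2 × 0.0329) = 8.56×10⁻⁶ T.

B ≈ 8.6 μT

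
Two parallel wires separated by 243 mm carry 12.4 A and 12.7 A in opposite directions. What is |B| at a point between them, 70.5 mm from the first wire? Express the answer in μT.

B ≈ 49.9 μT

Each long wire gives B = μ₀I/(2πd). Distances are d₁ = 0.0705 m and d₂ = 0.1725 m.
B₁ = 3.52×10⁻⁵ T, B₂ = 1.47×10⁻⁵ T.
Between antiparallel currents both contributions point the same way, so they add. B = B₁ + B₂ = 3.52×10⁻⁵ + 1.47×10⁻⁵ = 4.99×10⁻⁵ T.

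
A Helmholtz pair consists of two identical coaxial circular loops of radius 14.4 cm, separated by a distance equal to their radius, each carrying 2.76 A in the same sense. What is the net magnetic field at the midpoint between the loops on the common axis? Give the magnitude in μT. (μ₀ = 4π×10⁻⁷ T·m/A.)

Each loop contributes B = μ₀IR²/[2(R²+z²)^(3/2)] on the axis, with z measured from that loop.
Loop 1 (z = 0.072 m): B₁ = 8.62×10⁻⁶ T. Loop 2 (z = 0.072 m): B₂ = 8.62×10⁻⁶ T.
The fields add: B = B₁ + B₂ = 1.72×10⁻⁵ T.

B ≈ 17.2 μT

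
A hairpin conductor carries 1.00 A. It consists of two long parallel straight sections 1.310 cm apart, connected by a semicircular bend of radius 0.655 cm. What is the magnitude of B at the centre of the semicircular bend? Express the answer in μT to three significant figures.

B ≈ 78.5 μT

The semicircular arc contributes B_arc = μ₀I·π/(4πR) = μ₀I/(4R) = 4.80×10⁻⁵ T.
Each semi-infinite lead is at perpendicular distance R = 0.00655 m from the centre, with the perpendicular foot at its near end, so it contributes μ₀I/(4πR); both point the same way, together 3.05×10⁻⁵ T.
Arc and leads all point the same direction: B = 4.80×10⁻⁵ + 3.05×10⁻⁵ = 7.85×10⁻⁵ T.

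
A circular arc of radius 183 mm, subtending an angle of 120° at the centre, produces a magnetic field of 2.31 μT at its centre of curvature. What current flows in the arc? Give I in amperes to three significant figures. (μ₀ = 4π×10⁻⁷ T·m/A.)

I ≈ 2.02 A

For a circular arc, B = μ₀Iφ/(4πR) with φ in radians; here φ = 2.094 rad.
So I = 4πRB/(μ₀φ) = 4π × 0.183 × 2.31×10⁻⁶ / (4π×10⁻⁷ × 2.094) = 2.02 A.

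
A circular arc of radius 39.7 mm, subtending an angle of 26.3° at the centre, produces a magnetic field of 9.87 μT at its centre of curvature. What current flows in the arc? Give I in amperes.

I ≈ 8.54 A

For a circular arc, B = μ₀Iφ/(4πR) with φ in radians; here φ = 0.459 rad.
So I = 4πRB/(μ₀φ) = 4π × 0.0397 × 9.87×10⁻⁶ / (4π×10⁻⁷ × 0.459) = 8.54 A.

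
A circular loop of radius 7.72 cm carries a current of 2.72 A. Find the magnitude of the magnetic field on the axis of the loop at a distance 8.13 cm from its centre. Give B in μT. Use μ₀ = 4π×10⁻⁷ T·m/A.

B ≈ 7.23 μT

On the axis of a circular loop, B = μ₀IR² / [2(R²+z²)^(3/2)].
R² + z² = (0.0772)² + (0.0813)² = 0.01257 m², and (R²+z²)^(3/2) = 1.41×10⁻³ m³.
B = (4π×10⁻⁷ × 2.72 × 0.00596) / (2 × 1.41×10⁻³) = 7.23×10⁻⁶ T.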